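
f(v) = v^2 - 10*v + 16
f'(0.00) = -10.00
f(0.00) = 16.00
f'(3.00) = -4.00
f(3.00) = -5.00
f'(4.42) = -1.16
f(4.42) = -8.66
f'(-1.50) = -13.00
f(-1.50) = 33.25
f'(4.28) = -1.44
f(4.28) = -8.48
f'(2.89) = -4.22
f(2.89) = -4.55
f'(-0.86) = -11.72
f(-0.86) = 25.34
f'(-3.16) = -16.32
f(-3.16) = 57.59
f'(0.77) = -8.46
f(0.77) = 8.89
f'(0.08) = -9.84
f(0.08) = 15.21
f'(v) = 2*v - 10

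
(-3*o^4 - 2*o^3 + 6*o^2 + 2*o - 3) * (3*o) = -9*o^5 - 6*o^4 + 18*o^3 + 6*o^2 - 9*o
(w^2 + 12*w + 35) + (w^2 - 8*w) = 2*w^2 + 4*w + 35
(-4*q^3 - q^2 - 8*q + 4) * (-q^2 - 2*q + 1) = 4*q^5 + 9*q^4 + 6*q^3 + 11*q^2 - 16*q + 4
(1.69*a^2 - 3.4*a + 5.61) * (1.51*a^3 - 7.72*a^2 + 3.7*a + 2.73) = 2.5519*a^5 - 18.1808*a^4 + 40.9721*a^3 - 51.2755*a^2 + 11.475*a + 15.3153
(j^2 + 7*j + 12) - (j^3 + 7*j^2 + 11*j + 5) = -j^3 - 6*j^2 - 4*j + 7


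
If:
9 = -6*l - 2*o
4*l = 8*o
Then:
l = -9/7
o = -9/14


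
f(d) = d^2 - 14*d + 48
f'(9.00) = 4.00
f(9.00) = 3.00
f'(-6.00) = -26.00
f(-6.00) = 168.00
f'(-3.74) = -21.48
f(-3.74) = 114.35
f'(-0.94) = -15.88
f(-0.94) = 62.04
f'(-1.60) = -17.20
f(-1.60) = 72.96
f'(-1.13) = -16.26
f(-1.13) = 65.10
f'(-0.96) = -15.92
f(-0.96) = 62.36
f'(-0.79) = -15.58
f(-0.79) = 59.68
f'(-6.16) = -26.32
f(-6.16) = 172.19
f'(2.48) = -9.04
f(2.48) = 19.43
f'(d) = 2*d - 14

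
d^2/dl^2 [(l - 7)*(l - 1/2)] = 2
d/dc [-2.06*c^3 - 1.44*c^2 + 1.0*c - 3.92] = -6.18*c^2 - 2.88*c + 1.0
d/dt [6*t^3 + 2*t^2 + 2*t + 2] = 18*t^2 + 4*t + 2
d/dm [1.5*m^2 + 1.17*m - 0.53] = 3.0*m + 1.17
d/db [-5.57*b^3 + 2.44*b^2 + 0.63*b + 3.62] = -16.71*b^2 + 4.88*b + 0.63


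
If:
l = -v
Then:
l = -v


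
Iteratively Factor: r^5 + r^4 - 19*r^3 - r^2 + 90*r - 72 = (r - 2)*(r^4 + 3*r^3 - 13*r^2 - 27*r + 36) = (r - 2)*(r + 4)*(r^3 - r^2 - 9*r + 9) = (r - 2)*(r + 3)*(r + 4)*(r^2 - 4*r + 3) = (r - 2)*(r - 1)*(r + 3)*(r + 4)*(r - 3)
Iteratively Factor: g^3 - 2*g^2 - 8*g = (g - 4)*(g^2 + 2*g) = g*(g - 4)*(g + 2)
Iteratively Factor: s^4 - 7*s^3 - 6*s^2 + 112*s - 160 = (s - 4)*(s^3 - 3*s^2 - 18*s + 40) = (s - 4)*(s - 2)*(s^2 - s - 20) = (s - 4)*(s - 2)*(s + 4)*(s - 5)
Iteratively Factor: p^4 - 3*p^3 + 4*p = (p - 2)*(p^3 - p^2 - 2*p) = (p - 2)^2*(p^2 + p) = (p - 2)^2*(p + 1)*(p)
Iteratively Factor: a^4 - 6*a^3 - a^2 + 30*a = (a + 2)*(a^3 - 8*a^2 + 15*a) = a*(a + 2)*(a^2 - 8*a + 15) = a*(a - 3)*(a + 2)*(a - 5)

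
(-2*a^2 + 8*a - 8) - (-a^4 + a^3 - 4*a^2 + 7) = a^4 - a^3 + 2*a^2 + 8*a - 15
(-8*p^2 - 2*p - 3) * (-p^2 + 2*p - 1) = 8*p^4 - 14*p^3 + 7*p^2 - 4*p + 3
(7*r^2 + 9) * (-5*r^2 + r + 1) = -35*r^4 + 7*r^3 - 38*r^2 + 9*r + 9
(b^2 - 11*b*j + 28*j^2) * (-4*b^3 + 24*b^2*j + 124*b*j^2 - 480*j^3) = -4*b^5 + 68*b^4*j - 252*b^3*j^2 - 1172*b^2*j^3 + 8752*b*j^4 - 13440*j^5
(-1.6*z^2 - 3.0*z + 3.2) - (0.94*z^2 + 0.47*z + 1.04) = -2.54*z^2 - 3.47*z + 2.16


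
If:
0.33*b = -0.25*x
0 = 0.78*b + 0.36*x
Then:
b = 0.00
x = 0.00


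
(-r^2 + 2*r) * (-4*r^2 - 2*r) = 4*r^4 - 6*r^3 - 4*r^2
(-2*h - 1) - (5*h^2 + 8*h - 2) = -5*h^2 - 10*h + 1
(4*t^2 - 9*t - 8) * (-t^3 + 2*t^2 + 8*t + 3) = -4*t^5 + 17*t^4 + 22*t^3 - 76*t^2 - 91*t - 24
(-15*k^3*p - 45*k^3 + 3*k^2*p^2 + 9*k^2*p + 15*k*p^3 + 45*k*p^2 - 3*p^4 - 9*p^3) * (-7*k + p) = 105*k^4*p + 315*k^4 - 36*k^3*p^2 - 108*k^3*p - 102*k^2*p^3 - 306*k^2*p^2 + 36*k*p^4 + 108*k*p^3 - 3*p^5 - 9*p^4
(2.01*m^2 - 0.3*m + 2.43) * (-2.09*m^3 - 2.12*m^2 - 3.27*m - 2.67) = -4.2009*m^5 - 3.6342*m^4 - 11.0154*m^3 - 9.5373*m^2 - 7.1451*m - 6.4881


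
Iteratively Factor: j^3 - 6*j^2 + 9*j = (j - 3)*(j^2 - 3*j) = (j - 3)^2*(j)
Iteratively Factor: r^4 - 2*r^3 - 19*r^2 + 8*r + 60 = (r + 2)*(r^3 - 4*r^2 - 11*r + 30) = (r - 5)*(r + 2)*(r^2 + r - 6) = (r - 5)*(r + 2)*(r + 3)*(r - 2)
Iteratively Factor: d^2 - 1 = (d - 1)*(d + 1)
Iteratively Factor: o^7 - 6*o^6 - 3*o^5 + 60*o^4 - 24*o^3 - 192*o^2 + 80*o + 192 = (o + 2)*(o^6 - 8*o^5 + 13*o^4 + 34*o^3 - 92*o^2 - 8*o + 96) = (o - 2)*(o + 2)*(o^5 - 6*o^4 + o^3 + 36*o^2 - 20*o - 48) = (o - 2)*(o + 2)^2*(o^4 - 8*o^3 + 17*o^2 + 2*o - 24) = (o - 4)*(o - 2)*(o + 2)^2*(o^3 - 4*o^2 + o + 6) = (o - 4)*(o - 2)^2*(o + 2)^2*(o^2 - 2*o - 3) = (o - 4)*(o - 2)^2*(o + 1)*(o + 2)^2*(o - 3)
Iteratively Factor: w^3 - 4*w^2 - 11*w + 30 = (w - 2)*(w^2 - 2*w - 15) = (w - 5)*(w - 2)*(w + 3)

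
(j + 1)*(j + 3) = j^2 + 4*j + 3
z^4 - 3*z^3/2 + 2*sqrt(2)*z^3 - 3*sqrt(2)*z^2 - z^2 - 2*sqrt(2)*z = z*(z - 2)*(z + 1/2)*(z + 2*sqrt(2))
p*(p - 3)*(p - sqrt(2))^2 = p^4 - 3*p^3 - 2*sqrt(2)*p^3 + 2*p^2 + 6*sqrt(2)*p^2 - 6*p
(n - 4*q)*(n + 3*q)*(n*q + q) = n^3*q - n^2*q^2 + n^2*q - 12*n*q^3 - n*q^2 - 12*q^3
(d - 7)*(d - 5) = d^2 - 12*d + 35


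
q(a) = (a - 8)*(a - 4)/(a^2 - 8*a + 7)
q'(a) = (8 - 2*a)*(a - 8)*(a - 4)/(a^2 - 8*a + 7)^2 + (a - 8)/(a^2 - 8*a + 7) + (a - 4)/(a^2 - 8*a + 7)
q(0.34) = 6.38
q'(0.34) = 8.05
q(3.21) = -0.45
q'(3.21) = 0.75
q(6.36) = 1.13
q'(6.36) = 1.34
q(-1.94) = 2.25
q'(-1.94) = 0.41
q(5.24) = 0.46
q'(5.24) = 0.36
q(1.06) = -57.25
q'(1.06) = 972.24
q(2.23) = -1.74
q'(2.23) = 2.34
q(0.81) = 19.50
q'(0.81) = 96.97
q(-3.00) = 1.92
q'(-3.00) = 0.22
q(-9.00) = 1.38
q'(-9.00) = 0.04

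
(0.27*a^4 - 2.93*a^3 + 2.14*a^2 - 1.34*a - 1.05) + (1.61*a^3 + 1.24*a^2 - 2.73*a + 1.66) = 0.27*a^4 - 1.32*a^3 + 3.38*a^2 - 4.07*a + 0.61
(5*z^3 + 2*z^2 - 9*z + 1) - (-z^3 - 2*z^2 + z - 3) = 6*z^3 + 4*z^2 - 10*z + 4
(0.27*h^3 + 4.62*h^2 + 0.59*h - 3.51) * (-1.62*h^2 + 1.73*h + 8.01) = -0.4374*h^5 - 7.0173*h^4 + 9.1995*h^3 + 43.7131*h^2 - 1.3464*h - 28.1151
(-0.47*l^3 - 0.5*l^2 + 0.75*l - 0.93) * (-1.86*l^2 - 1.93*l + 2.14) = 0.8742*l^5 + 1.8371*l^4 - 1.4358*l^3 - 0.7877*l^2 + 3.3999*l - 1.9902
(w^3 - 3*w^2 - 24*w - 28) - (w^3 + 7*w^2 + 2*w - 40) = -10*w^2 - 26*w + 12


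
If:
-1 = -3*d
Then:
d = 1/3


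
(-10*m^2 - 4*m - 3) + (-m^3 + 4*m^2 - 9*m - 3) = -m^3 - 6*m^2 - 13*m - 6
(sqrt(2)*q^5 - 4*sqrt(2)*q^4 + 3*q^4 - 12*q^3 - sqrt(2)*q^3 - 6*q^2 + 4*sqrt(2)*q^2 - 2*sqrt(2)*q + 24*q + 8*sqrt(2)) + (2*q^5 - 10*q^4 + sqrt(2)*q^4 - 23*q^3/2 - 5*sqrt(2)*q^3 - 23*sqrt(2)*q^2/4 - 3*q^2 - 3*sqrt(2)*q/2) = sqrt(2)*q^5 + 2*q^5 - 7*q^4 - 3*sqrt(2)*q^4 - 47*q^3/2 - 6*sqrt(2)*q^3 - 9*q^2 - 7*sqrt(2)*q^2/4 - 7*sqrt(2)*q/2 + 24*q + 8*sqrt(2)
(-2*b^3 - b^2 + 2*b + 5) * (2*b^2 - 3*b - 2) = -4*b^5 + 4*b^4 + 11*b^3 + 6*b^2 - 19*b - 10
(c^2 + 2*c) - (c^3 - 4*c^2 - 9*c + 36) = -c^3 + 5*c^2 + 11*c - 36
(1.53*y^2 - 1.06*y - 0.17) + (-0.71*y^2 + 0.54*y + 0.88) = 0.82*y^2 - 0.52*y + 0.71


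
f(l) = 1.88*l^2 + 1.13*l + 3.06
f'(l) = 3.76*l + 1.13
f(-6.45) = 73.98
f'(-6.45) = -23.12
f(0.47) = 4.01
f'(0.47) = 2.90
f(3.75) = 33.74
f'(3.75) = 15.23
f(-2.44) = 11.50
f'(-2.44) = -8.04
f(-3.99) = 28.48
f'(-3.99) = -13.87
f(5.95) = 76.34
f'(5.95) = 23.50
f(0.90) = 5.60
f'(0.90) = 4.51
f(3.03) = 23.74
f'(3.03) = 12.52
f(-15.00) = 409.11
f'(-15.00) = -55.27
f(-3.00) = 16.59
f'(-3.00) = -10.15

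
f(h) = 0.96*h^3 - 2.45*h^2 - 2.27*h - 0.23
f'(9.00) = 186.91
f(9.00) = 480.73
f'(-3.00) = 38.35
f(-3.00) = -41.39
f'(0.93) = -4.34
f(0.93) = -3.69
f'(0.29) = -3.45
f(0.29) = -1.07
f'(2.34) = 2.03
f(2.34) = -6.66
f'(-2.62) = 30.34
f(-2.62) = -28.37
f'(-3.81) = 58.21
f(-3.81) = -80.24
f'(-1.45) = 10.89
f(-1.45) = -5.02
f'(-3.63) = 53.47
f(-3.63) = -70.19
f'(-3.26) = 44.31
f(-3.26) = -52.13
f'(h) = 2.88*h^2 - 4.9*h - 2.27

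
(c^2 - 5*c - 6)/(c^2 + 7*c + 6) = (c - 6)/(c + 6)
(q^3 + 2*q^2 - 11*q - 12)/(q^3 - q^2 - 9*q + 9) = (q^2 + 5*q + 4)/(q^2 + 2*q - 3)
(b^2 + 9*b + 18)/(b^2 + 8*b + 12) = (b + 3)/(b + 2)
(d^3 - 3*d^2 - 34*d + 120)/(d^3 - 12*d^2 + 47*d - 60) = (d + 6)/(d - 3)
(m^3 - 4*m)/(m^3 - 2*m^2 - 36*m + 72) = m*(m + 2)/(m^2 - 36)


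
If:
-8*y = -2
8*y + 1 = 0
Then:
No Solution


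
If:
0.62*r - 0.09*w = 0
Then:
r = 0.145161290322581*w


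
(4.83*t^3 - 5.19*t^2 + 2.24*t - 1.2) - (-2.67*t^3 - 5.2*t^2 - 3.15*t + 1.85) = 7.5*t^3 + 0.00999999999999979*t^2 + 5.39*t - 3.05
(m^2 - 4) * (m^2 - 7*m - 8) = m^4 - 7*m^3 - 12*m^2 + 28*m + 32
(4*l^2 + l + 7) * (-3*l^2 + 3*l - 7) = -12*l^4 + 9*l^3 - 46*l^2 + 14*l - 49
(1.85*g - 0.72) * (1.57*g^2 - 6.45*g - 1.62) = 2.9045*g^3 - 13.0629*g^2 + 1.647*g + 1.1664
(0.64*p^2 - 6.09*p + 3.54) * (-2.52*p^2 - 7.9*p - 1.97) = -1.6128*p^4 + 10.2908*p^3 + 37.9294*p^2 - 15.9687*p - 6.9738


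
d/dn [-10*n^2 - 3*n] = -20*n - 3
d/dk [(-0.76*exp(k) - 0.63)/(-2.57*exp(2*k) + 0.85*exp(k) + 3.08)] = (-(0.76*exp(k) + 0.63)*(5.14*exp(k) - 0.85) + 1.9532*exp(2*k) - 0.646*exp(k) - 2.3408)*exp(k)/(-2.57*exp(2*k) + 0.85*exp(k) + 3.08)^2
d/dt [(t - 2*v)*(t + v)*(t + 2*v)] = 3*t^2 + 2*t*v - 4*v^2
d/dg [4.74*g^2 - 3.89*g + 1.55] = 9.48*g - 3.89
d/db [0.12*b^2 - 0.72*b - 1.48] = 0.24*b - 0.72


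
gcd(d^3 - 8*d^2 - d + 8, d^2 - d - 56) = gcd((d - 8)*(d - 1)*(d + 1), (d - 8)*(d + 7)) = d - 8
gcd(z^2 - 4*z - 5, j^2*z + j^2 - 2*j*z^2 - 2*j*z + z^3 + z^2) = z + 1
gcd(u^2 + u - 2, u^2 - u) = u - 1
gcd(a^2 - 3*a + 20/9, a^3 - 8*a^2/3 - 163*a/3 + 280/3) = a - 5/3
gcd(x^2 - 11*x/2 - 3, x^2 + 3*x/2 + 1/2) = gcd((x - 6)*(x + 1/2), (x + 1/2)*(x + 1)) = x + 1/2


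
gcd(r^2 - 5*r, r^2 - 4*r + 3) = 1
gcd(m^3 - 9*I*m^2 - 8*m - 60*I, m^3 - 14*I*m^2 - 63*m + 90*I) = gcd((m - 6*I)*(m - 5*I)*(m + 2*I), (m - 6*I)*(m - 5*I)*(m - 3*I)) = m^2 - 11*I*m - 30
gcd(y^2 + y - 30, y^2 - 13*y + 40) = y - 5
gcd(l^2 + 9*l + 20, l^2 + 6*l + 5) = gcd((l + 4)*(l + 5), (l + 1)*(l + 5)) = l + 5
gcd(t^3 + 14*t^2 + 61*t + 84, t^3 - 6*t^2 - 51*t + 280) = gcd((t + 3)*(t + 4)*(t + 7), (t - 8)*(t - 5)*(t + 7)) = t + 7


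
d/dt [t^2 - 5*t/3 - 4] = 2*t - 5/3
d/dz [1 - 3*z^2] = -6*z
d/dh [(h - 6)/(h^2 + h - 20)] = (h^2 + h - (h - 6)*(2*h + 1) - 20)/(h^2 + h - 20)^2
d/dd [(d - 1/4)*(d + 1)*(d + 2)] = 3*d^2 + 11*d/2 + 5/4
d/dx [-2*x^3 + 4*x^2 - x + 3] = -6*x^2 + 8*x - 1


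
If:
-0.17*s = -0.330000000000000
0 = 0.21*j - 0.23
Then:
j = 1.10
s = 1.94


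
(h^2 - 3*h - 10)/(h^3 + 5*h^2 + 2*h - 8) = (h - 5)/(h^2 + 3*h - 4)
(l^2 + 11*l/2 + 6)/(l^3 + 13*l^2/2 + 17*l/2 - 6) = (2*l + 3)/(2*l^2 + 5*l - 3)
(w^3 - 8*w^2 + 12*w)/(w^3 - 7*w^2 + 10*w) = (w - 6)/(w - 5)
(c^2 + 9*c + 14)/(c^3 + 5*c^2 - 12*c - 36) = (c + 7)/(c^2 + 3*c - 18)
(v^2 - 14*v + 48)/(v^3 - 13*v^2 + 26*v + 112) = (v - 6)/(v^2 - 5*v - 14)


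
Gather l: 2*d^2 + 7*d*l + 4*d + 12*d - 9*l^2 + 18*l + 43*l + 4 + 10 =2*d^2 + 16*d - 9*l^2 + l*(7*d + 61) + 14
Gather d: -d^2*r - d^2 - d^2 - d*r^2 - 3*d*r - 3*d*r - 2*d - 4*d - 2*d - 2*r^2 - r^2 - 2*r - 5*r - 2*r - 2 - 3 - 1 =d^2*(-r - 2) + d*(-r^2 - 6*r - 8) - 3*r^2 - 9*r - 6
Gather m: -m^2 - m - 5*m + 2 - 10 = -m^2 - 6*m - 8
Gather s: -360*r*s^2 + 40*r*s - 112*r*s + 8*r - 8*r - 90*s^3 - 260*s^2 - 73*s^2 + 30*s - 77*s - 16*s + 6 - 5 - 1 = -90*s^3 + s^2*(-360*r - 333) + s*(-72*r - 63)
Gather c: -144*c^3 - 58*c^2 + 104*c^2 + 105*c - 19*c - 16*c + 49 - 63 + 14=-144*c^3 + 46*c^2 + 70*c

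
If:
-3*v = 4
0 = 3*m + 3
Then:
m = -1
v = -4/3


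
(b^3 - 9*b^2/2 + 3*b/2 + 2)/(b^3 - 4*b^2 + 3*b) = (b^2 - 7*b/2 - 2)/(b*(b - 3))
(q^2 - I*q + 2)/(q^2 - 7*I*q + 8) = (q - 2*I)/(q - 8*I)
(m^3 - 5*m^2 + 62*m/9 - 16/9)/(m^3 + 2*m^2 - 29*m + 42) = (m^2 - 3*m + 8/9)/(m^2 + 4*m - 21)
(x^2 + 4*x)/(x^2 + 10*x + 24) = x/(x + 6)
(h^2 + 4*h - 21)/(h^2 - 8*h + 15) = (h + 7)/(h - 5)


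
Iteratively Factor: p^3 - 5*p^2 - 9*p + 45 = (p - 3)*(p^2 - 2*p - 15) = (p - 3)*(p + 3)*(p - 5)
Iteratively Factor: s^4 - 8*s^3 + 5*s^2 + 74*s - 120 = (s - 4)*(s^3 - 4*s^2 - 11*s + 30) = (s - 4)*(s + 3)*(s^2 - 7*s + 10) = (s - 4)*(s - 2)*(s + 3)*(s - 5)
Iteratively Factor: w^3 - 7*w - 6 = (w - 3)*(w^2 + 3*w + 2) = (w - 3)*(w + 1)*(w + 2)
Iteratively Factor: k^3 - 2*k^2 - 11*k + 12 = (k - 1)*(k^2 - k - 12) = (k - 4)*(k - 1)*(k + 3)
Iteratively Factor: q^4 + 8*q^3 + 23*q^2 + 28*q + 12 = (q + 2)*(q^3 + 6*q^2 + 11*q + 6) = (q + 1)*(q + 2)*(q^2 + 5*q + 6) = (q + 1)*(q + 2)*(q + 3)*(q + 2)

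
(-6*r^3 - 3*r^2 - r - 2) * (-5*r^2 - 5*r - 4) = 30*r^5 + 45*r^4 + 44*r^3 + 27*r^2 + 14*r + 8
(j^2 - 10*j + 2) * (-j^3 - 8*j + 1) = -j^5 + 10*j^4 - 10*j^3 + 81*j^2 - 26*j + 2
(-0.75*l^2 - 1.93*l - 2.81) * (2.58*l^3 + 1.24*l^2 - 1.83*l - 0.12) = -1.935*l^5 - 5.9094*l^4 - 8.2705*l^3 + 0.1375*l^2 + 5.3739*l + 0.3372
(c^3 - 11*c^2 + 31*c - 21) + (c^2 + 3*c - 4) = c^3 - 10*c^2 + 34*c - 25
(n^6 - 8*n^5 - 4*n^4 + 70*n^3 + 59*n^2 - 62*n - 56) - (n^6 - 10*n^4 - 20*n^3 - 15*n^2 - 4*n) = -8*n^5 + 6*n^4 + 90*n^3 + 74*n^2 - 58*n - 56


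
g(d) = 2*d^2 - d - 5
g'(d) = 4*d - 1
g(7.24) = 92.60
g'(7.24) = 27.96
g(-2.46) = 9.56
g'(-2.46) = -10.84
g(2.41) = 4.21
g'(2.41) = 8.64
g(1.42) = -2.39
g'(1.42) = 4.68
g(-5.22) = 54.72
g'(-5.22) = -21.88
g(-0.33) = -4.45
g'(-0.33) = -2.32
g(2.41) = 4.21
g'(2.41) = 8.64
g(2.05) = 1.36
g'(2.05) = 7.20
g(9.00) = 148.00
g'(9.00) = 35.00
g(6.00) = 61.00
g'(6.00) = 23.00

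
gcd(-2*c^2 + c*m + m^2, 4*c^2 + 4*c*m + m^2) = 2*c + m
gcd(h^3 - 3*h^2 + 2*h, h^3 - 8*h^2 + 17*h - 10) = h^2 - 3*h + 2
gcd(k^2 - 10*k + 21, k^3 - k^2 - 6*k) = k - 3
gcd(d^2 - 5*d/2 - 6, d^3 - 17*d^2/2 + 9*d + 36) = d^2 - 5*d/2 - 6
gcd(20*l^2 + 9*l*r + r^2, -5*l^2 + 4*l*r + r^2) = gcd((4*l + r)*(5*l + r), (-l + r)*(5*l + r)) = 5*l + r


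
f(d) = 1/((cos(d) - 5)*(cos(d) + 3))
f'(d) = sin(d)/((cos(d) - 5)*(cos(d) + 3)^2) + sin(d)/((cos(d) - 5)^2*(cos(d) + 3)) = 2*(cos(d) - 1)*sin(d)/((cos(d) - 5)^2*(cos(d) + 3)^2)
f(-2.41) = -0.08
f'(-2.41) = 0.01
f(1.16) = -0.06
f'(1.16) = -0.00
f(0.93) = -0.06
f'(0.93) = -0.00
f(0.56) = -0.06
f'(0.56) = -0.00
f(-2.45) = -0.08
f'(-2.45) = 0.01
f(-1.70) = -0.07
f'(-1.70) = 0.01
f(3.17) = -0.08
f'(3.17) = 0.00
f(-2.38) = -0.08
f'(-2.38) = 0.01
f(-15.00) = -0.08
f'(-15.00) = 0.01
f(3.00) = -0.08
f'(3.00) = 0.00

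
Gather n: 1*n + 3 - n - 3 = 0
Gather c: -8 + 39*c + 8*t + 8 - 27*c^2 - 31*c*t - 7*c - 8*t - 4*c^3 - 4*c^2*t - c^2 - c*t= -4*c^3 + c^2*(-4*t - 28) + c*(32 - 32*t)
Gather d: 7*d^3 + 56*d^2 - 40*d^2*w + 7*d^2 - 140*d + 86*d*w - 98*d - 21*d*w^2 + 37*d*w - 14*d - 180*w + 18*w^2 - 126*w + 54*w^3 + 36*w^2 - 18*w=7*d^3 + d^2*(63 - 40*w) + d*(-21*w^2 + 123*w - 252) + 54*w^3 + 54*w^2 - 324*w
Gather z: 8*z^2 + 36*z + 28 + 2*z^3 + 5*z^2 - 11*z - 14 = 2*z^3 + 13*z^2 + 25*z + 14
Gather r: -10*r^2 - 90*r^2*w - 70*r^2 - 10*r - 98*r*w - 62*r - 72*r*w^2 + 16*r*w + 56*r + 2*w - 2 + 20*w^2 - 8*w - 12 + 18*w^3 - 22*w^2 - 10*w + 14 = r^2*(-90*w - 80) + r*(-72*w^2 - 82*w - 16) + 18*w^3 - 2*w^2 - 16*w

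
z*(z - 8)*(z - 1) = z^3 - 9*z^2 + 8*z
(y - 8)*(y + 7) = y^2 - y - 56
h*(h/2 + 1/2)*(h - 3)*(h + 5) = h^4/2 + 3*h^3/2 - 13*h^2/2 - 15*h/2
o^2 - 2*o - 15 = (o - 5)*(o + 3)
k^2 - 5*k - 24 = (k - 8)*(k + 3)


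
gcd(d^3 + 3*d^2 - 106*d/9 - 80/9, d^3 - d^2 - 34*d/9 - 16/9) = d^2 - 2*d - 16/9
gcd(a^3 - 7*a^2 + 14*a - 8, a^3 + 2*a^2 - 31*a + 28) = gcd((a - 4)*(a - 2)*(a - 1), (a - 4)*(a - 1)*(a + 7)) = a^2 - 5*a + 4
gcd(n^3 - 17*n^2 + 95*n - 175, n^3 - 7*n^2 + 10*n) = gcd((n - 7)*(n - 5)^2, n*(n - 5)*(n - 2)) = n - 5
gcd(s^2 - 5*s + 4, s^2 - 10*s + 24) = s - 4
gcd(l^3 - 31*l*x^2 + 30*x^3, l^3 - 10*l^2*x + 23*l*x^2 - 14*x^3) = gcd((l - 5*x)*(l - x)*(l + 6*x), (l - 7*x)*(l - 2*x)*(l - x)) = -l + x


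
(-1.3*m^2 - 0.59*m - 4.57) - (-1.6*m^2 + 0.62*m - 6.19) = 0.3*m^2 - 1.21*m + 1.62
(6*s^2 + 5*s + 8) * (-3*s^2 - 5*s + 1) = -18*s^4 - 45*s^3 - 43*s^2 - 35*s + 8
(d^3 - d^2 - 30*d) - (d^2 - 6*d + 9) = d^3 - 2*d^2 - 24*d - 9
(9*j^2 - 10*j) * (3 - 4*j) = -36*j^3 + 67*j^2 - 30*j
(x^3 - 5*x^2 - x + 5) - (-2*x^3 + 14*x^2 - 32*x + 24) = 3*x^3 - 19*x^2 + 31*x - 19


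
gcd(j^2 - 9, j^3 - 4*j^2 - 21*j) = j + 3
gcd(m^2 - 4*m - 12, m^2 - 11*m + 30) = m - 6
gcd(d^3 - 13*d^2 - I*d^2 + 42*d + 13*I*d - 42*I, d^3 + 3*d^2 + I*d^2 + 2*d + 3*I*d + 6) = d - I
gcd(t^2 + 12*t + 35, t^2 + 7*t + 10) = t + 5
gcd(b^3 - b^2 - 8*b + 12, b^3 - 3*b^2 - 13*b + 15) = b + 3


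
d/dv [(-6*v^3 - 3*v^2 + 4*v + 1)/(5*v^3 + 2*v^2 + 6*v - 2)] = (3*v^4 - 112*v^3 - 5*v^2 + 8*v - 14)/(25*v^6 + 20*v^5 + 64*v^4 + 4*v^3 + 28*v^2 - 24*v + 4)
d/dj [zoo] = 0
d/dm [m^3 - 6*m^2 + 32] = 3*m*(m - 4)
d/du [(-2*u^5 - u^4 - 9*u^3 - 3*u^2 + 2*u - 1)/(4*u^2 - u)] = (-24*u^6 - 33*u^4 + 18*u^3 - 5*u^2 + 8*u - 1)/(u^2*(16*u^2 - 8*u + 1))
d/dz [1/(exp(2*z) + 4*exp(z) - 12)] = 2*(-exp(z) - 2)*exp(z)/(exp(2*z) + 4*exp(z) - 12)^2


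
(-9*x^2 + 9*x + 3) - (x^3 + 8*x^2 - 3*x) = -x^3 - 17*x^2 + 12*x + 3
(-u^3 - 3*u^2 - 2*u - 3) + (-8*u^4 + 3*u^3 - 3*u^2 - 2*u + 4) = -8*u^4 + 2*u^3 - 6*u^2 - 4*u + 1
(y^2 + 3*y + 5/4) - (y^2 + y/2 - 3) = 5*y/2 + 17/4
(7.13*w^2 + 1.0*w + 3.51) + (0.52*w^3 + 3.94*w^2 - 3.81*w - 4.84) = 0.52*w^3 + 11.07*w^2 - 2.81*w - 1.33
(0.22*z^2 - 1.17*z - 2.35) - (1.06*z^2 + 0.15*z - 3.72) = -0.84*z^2 - 1.32*z + 1.37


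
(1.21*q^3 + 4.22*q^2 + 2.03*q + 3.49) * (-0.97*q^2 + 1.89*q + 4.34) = -1.1737*q^5 - 1.8065*q^4 + 11.2581*q^3 + 18.7662*q^2 + 15.4063*q + 15.1466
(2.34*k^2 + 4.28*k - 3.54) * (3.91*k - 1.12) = 9.1494*k^3 + 14.114*k^2 - 18.635*k + 3.9648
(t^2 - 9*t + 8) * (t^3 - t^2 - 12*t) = t^5 - 10*t^4 + 5*t^3 + 100*t^2 - 96*t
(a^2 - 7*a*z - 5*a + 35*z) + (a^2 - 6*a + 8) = 2*a^2 - 7*a*z - 11*a + 35*z + 8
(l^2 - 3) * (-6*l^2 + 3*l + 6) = -6*l^4 + 3*l^3 + 24*l^2 - 9*l - 18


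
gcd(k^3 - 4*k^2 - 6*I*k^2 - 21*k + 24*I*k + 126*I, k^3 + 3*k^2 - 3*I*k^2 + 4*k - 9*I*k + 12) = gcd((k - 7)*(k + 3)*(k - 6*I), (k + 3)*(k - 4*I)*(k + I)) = k + 3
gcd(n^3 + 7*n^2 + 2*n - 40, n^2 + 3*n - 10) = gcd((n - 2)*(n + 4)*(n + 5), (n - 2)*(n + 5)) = n^2 + 3*n - 10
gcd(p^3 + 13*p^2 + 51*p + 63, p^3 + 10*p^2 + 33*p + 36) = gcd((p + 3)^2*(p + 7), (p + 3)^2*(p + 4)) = p^2 + 6*p + 9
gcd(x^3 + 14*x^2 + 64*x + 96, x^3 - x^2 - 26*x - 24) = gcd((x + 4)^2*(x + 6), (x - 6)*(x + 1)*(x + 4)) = x + 4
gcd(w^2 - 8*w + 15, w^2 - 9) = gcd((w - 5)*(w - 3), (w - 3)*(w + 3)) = w - 3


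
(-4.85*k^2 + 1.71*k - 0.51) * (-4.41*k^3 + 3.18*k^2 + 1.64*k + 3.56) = 21.3885*k^5 - 22.9641*k^4 - 0.267099999999998*k^3 - 16.0834*k^2 + 5.2512*k - 1.8156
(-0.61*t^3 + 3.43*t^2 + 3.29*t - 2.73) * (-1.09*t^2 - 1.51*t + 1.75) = 0.6649*t^5 - 2.8176*t^4 - 9.8329*t^3 + 4.0103*t^2 + 9.8798*t - 4.7775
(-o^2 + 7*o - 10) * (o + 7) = -o^3 + 39*o - 70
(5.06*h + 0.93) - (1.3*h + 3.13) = 3.76*h - 2.2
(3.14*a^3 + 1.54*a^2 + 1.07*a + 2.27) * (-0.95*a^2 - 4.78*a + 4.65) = -2.983*a^5 - 16.4722*a^4 + 6.2233*a^3 - 0.1101*a^2 - 5.8751*a + 10.5555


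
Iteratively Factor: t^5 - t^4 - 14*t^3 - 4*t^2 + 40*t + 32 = (t + 2)*(t^4 - 3*t^3 - 8*t^2 + 12*t + 16) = (t + 1)*(t + 2)*(t^3 - 4*t^2 - 4*t + 16) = (t + 1)*(t + 2)^2*(t^2 - 6*t + 8) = (t - 2)*(t + 1)*(t + 2)^2*(t - 4)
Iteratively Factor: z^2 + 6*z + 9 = (z + 3)*(z + 3)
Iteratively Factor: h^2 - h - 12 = (h + 3)*(h - 4)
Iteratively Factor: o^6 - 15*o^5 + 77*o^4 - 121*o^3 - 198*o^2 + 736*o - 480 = (o - 3)*(o^5 - 12*o^4 + 41*o^3 + 2*o^2 - 192*o + 160) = (o - 5)*(o - 3)*(o^4 - 7*o^3 + 6*o^2 + 32*o - 32) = (o - 5)*(o - 4)*(o - 3)*(o^3 - 3*o^2 - 6*o + 8) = (o - 5)*(o - 4)*(o - 3)*(o - 1)*(o^2 - 2*o - 8) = (o - 5)*(o - 4)*(o - 3)*(o - 1)*(o + 2)*(o - 4)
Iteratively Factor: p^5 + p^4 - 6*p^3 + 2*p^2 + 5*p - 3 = (p + 1)*(p^4 - 6*p^2 + 8*p - 3) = (p - 1)*(p + 1)*(p^3 + p^2 - 5*p + 3) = (p - 1)^2*(p + 1)*(p^2 + 2*p - 3) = (p - 1)^3*(p + 1)*(p + 3)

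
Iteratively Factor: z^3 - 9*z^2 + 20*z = (z)*(z^2 - 9*z + 20) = z*(z - 4)*(z - 5)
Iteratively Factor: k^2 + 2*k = (k)*(k + 2)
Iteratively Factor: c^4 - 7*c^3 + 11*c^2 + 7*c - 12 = (c - 4)*(c^3 - 3*c^2 - c + 3) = (c - 4)*(c - 3)*(c^2 - 1) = (c - 4)*(c - 3)*(c + 1)*(c - 1)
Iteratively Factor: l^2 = (l)*(l)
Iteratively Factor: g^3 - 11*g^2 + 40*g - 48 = (g - 3)*(g^2 - 8*g + 16) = (g - 4)*(g - 3)*(g - 4)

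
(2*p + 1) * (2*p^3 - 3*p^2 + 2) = 4*p^4 - 4*p^3 - 3*p^2 + 4*p + 2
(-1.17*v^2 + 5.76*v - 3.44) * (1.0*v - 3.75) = -1.17*v^3 + 10.1475*v^2 - 25.04*v + 12.9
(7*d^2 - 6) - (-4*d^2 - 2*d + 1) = 11*d^2 + 2*d - 7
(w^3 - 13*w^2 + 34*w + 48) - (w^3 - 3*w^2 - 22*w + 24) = -10*w^2 + 56*w + 24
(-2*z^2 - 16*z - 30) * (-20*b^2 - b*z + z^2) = 40*b^2*z^2 + 320*b^2*z + 600*b^2 + 2*b*z^3 + 16*b*z^2 + 30*b*z - 2*z^4 - 16*z^3 - 30*z^2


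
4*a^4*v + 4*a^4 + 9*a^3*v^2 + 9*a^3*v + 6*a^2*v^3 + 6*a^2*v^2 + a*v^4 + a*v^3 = (a + v)^2*(4*a + v)*(a*v + a)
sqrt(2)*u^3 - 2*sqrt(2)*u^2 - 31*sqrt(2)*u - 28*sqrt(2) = (u - 7)*(u + 4)*(sqrt(2)*u + sqrt(2))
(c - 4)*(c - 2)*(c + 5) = c^3 - c^2 - 22*c + 40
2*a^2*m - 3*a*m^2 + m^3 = m*(-2*a + m)*(-a + m)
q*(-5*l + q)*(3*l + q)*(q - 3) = -15*l^2*q^2 + 45*l^2*q - 2*l*q^3 + 6*l*q^2 + q^4 - 3*q^3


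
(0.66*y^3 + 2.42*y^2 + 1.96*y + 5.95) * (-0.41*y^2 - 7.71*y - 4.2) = -0.2706*y^5 - 6.0808*y^4 - 22.2338*y^3 - 27.7151*y^2 - 54.1065*y - 24.99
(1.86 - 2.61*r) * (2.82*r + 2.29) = -7.3602*r^2 - 0.7317*r + 4.2594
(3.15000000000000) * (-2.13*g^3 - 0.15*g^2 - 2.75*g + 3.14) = -6.7095*g^3 - 0.4725*g^2 - 8.6625*g + 9.891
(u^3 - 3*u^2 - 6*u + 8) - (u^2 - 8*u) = u^3 - 4*u^2 + 2*u + 8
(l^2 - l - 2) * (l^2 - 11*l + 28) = l^4 - 12*l^3 + 37*l^2 - 6*l - 56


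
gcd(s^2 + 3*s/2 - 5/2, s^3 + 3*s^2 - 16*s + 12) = s - 1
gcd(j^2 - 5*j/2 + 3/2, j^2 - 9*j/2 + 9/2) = j - 3/2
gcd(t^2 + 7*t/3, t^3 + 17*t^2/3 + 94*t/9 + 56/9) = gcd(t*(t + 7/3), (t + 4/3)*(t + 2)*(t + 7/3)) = t + 7/3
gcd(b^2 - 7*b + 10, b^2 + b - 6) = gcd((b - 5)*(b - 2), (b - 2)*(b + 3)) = b - 2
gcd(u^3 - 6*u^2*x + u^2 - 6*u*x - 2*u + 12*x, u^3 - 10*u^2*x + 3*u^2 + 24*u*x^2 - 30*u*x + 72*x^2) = -u + 6*x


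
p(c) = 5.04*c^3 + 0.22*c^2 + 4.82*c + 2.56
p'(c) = 15.12*c^2 + 0.44*c + 4.82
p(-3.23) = -180.55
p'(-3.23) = 161.14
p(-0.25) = 1.29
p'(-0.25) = 5.66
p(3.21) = 187.00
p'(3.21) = 162.03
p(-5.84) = -1021.94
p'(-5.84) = 517.93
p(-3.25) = -183.80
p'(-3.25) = 163.10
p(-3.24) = -182.17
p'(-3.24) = 162.12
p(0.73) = 8.16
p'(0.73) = 13.20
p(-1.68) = -28.81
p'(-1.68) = 46.76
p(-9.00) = -3697.16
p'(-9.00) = 1225.58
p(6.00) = 1128.04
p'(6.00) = 551.78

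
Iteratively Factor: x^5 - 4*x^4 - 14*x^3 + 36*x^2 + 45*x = (x - 5)*(x^4 + x^3 - 9*x^2 - 9*x) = (x - 5)*(x - 3)*(x^3 + 4*x^2 + 3*x) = x*(x - 5)*(x - 3)*(x^2 + 4*x + 3) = x*(x - 5)*(x - 3)*(x + 3)*(x + 1)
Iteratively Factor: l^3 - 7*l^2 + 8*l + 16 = (l - 4)*(l^2 - 3*l - 4) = (l - 4)*(l + 1)*(l - 4)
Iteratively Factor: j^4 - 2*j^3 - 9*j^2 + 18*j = (j - 3)*(j^3 + j^2 - 6*j) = j*(j - 3)*(j^2 + j - 6) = j*(j - 3)*(j - 2)*(j + 3)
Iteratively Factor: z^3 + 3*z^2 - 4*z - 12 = (z - 2)*(z^2 + 5*z + 6) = (z - 2)*(z + 3)*(z + 2)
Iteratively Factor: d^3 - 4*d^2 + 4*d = (d - 2)*(d^2 - 2*d) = (d - 2)^2*(d)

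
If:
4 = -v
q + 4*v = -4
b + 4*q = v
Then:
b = -52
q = 12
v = -4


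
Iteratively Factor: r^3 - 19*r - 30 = (r + 2)*(r^2 - 2*r - 15) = (r + 2)*(r + 3)*(r - 5)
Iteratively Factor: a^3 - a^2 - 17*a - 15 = (a - 5)*(a^2 + 4*a + 3) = (a - 5)*(a + 3)*(a + 1)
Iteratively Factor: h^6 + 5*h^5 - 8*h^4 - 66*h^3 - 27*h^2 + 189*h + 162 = (h + 3)*(h^5 + 2*h^4 - 14*h^3 - 24*h^2 + 45*h + 54) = (h + 1)*(h + 3)*(h^4 + h^3 - 15*h^2 - 9*h + 54) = (h - 2)*(h + 1)*(h + 3)*(h^3 + 3*h^2 - 9*h - 27) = (h - 2)*(h + 1)*(h + 3)^2*(h^2 - 9) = (h - 2)*(h + 1)*(h + 3)^3*(h - 3)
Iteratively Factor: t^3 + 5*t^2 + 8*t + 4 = (t + 2)*(t^2 + 3*t + 2) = (t + 1)*(t + 2)*(t + 2)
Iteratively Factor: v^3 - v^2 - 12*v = (v)*(v^2 - v - 12) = v*(v + 3)*(v - 4)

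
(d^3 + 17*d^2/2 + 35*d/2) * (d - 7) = d^4 + 3*d^3/2 - 42*d^2 - 245*d/2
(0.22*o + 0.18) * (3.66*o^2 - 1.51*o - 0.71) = 0.8052*o^3 + 0.3266*o^2 - 0.428*o - 0.1278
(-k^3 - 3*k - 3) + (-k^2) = -k^3 - k^2 - 3*k - 3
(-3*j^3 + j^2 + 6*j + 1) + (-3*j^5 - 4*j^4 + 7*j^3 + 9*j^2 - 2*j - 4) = -3*j^5 - 4*j^4 + 4*j^3 + 10*j^2 + 4*j - 3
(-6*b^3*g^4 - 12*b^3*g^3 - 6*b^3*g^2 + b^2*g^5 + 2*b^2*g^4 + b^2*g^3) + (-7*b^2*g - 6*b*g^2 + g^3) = -6*b^3*g^4 - 12*b^3*g^3 - 6*b^3*g^2 + b^2*g^5 + 2*b^2*g^4 + b^2*g^3 - 7*b^2*g - 6*b*g^2 + g^3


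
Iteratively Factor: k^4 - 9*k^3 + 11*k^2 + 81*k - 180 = (k + 3)*(k^3 - 12*k^2 + 47*k - 60) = (k - 4)*(k + 3)*(k^2 - 8*k + 15) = (k - 5)*(k - 4)*(k + 3)*(k - 3)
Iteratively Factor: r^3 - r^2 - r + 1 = (r + 1)*(r^2 - 2*r + 1) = (r - 1)*(r + 1)*(r - 1)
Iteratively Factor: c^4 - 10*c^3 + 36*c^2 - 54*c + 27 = (c - 3)*(c^3 - 7*c^2 + 15*c - 9) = (c - 3)*(c - 1)*(c^2 - 6*c + 9) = (c - 3)^2*(c - 1)*(c - 3)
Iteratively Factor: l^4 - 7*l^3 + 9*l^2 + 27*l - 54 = (l - 3)*(l^3 - 4*l^2 - 3*l + 18) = (l - 3)^2*(l^2 - l - 6) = (l - 3)^3*(l + 2)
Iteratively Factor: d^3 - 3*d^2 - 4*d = (d)*(d^2 - 3*d - 4) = d*(d - 4)*(d + 1)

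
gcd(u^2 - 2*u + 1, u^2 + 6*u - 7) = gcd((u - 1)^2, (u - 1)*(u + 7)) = u - 1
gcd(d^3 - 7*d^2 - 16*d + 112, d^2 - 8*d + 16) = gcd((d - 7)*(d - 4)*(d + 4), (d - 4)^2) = d - 4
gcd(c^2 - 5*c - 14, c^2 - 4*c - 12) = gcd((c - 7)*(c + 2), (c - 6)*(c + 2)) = c + 2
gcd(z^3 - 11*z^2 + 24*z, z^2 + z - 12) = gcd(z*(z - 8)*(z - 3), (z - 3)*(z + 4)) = z - 3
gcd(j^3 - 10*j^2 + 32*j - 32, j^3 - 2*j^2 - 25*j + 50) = j - 2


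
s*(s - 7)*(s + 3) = s^3 - 4*s^2 - 21*s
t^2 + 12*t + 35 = (t + 5)*(t + 7)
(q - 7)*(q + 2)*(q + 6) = q^3 + q^2 - 44*q - 84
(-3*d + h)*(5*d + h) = -15*d^2 + 2*d*h + h^2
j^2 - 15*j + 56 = (j - 8)*(j - 7)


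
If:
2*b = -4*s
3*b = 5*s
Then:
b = 0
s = 0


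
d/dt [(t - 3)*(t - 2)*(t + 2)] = 3*t^2 - 6*t - 4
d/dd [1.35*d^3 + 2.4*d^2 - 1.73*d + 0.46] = 4.05*d^2 + 4.8*d - 1.73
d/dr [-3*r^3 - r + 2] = -9*r^2 - 1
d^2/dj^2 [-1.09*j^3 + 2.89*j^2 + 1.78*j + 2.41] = 5.78 - 6.54*j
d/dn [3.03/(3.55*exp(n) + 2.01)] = -10.7565*exp(n)/(3.55*exp(n) + 2.01)^2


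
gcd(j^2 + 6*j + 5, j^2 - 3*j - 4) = j + 1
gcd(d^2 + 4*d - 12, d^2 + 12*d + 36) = d + 6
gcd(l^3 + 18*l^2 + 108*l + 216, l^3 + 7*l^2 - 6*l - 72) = l + 6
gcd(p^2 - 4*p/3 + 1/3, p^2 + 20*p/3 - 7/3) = p - 1/3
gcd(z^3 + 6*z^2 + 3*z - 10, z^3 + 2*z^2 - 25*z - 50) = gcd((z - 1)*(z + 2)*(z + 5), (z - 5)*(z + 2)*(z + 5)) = z^2 + 7*z + 10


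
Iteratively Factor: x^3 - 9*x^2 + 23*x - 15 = (x - 3)*(x^2 - 6*x + 5) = (x - 5)*(x - 3)*(x - 1)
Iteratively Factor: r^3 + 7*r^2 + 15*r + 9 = (r + 3)*(r^2 + 4*r + 3) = (r + 1)*(r + 3)*(r + 3)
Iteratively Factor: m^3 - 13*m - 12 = (m + 1)*(m^2 - m - 12) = (m + 1)*(m + 3)*(m - 4)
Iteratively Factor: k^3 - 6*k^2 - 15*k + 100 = (k - 5)*(k^2 - k - 20) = (k - 5)*(k + 4)*(k - 5)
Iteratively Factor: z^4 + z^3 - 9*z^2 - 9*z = (z + 1)*(z^3 - 9*z) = z*(z + 1)*(z^2 - 9) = z*(z - 3)*(z + 1)*(z + 3)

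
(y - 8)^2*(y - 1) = y^3 - 17*y^2 + 80*y - 64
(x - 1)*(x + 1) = x^2 - 1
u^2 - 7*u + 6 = (u - 6)*(u - 1)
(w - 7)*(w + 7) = w^2 - 49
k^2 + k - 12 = (k - 3)*(k + 4)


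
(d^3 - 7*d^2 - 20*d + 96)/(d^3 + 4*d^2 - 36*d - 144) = (d^2 - 11*d + 24)/(d^2 - 36)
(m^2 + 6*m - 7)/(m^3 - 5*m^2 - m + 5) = (m + 7)/(m^2 - 4*m - 5)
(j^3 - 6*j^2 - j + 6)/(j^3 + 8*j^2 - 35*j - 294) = (j^2 - 1)/(j^2 + 14*j + 49)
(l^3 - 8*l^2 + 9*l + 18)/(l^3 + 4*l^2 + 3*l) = (l^2 - 9*l + 18)/(l*(l + 3))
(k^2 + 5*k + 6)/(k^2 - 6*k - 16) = (k + 3)/(k - 8)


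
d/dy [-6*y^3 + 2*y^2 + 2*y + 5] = -18*y^2 + 4*y + 2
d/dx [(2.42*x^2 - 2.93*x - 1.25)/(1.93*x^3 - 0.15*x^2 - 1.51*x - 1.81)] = (-4.6706*x^4 + 11.3098*x^3 + 3.1438*x^2 - 9.1354*x + 3.4158)/(3.7249*x^6 - 0.579*x^5 - 5.8061*x^4 - 6.5336*x^3 + 2.8231*x^2 + 5.4662*x + 3.2761)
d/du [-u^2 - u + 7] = -2*u - 1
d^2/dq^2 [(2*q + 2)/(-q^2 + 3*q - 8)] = 4*(-(q + 1)*(2*q - 3)^2 + (3*q - 2)*(q^2 - 3*q + 8))/(q^2 - 3*q + 8)^3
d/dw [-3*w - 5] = -3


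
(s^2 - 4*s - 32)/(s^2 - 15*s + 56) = (s + 4)/(s - 7)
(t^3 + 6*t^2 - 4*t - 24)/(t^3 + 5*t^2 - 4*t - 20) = (t + 6)/(t + 5)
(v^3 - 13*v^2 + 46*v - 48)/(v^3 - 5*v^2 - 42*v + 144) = (v - 2)/(v + 6)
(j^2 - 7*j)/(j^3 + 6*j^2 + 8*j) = (j - 7)/(j^2 + 6*j + 8)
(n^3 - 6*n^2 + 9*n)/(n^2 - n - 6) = n*(n - 3)/(n + 2)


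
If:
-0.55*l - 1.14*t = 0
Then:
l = -2.07272727272727*t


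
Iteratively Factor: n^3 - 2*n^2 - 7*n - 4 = (n - 4)*(n^2 + 2*n + 1) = (n - 4)*(n + 1)*(n + 1)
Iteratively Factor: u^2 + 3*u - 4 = (u - 1)*(u + 4)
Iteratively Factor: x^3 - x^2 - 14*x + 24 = (x - 3)*(x^2 + 2*x - 8) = (x - 3)*(x - 2)*(x + 4)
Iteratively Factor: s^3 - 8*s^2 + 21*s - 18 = (s - 3)*(s^2 - 5*s + 6) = (s - 3)*(s - 2)*(s - 3)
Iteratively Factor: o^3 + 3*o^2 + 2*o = (o + 2)*(o^2 + o) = (o + 1)*(o + 2)*(o)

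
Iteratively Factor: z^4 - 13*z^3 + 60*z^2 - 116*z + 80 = (z - 5)*(z^3 - 8*z^2 + 20*z - 16) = (z - 5)*(z - 4)*(z^2 - 4*z + 4) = (z - 5)*(z - 4)*(z - 2)*(z - 2)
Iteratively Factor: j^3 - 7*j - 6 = (j + 2)*(j^2 - 2*j - 3) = (j - 3)*(j + 2)*(j + 1)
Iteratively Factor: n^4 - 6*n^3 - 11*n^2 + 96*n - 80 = (n + 4)*(n^3 - 10*n^2 + 29*n - 20) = (n - 1)*(n + 4)*(n^2 - 9*n + 20) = (n - 4)*(n - 1)*(n + 4)*(n - 5)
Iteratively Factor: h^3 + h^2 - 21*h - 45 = (h + 3)*(h^2 - 2*h - 15) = (h - 5)*(h + 3)*(h + 3)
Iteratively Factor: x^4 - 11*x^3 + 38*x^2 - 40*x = (x)*(x^3 - 11*x^2 + 38*x - 40) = x*(x - 4)*(x^2 - 7*x + 10) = x*(x - 4)*(x - 2)*(x - 5)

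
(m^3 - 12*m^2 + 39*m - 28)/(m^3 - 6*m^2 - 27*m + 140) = (m - 1)/(m + 5)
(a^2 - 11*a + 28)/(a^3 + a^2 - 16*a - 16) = (a - 7)/(a^2 + 5*a + 4)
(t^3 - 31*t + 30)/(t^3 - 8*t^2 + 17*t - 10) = (t + 6)/(t - 2)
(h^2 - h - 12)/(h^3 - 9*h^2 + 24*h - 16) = (h + 3)/(h^2 - 5*h + 4)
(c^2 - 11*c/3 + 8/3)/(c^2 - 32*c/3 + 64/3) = (c - 1)/(c - 8)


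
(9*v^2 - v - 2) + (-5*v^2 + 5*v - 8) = 4*v^2 + 4*v - 10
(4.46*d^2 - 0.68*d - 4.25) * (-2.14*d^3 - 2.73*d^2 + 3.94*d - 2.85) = -9.5444*d^5 - 10.7206*d^4 + 28.5238*d^3 - 3.7877*d^2 - 14.807*d + 12.1125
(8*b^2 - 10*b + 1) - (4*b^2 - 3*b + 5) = 4*b^2 - 7*b - 4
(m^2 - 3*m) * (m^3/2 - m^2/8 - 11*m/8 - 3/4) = m^5/2 - 13*m^4/8 - m^3 + 27*m^2/8 + 9*m/4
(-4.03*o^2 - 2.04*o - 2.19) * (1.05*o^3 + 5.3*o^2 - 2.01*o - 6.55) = -4.2315*o^5 - 23.501*o^4 - 5.0112*o^3 + 18.8899*o^2 + 17.7639*o + 14.3445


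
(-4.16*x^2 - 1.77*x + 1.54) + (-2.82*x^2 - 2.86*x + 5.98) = -6.98*x^2 - 4.63*x + 7.52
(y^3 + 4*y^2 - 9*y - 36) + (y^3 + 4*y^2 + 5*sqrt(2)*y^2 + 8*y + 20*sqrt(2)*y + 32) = 2*y^3 + 5*sqrt(2)*y^2 + 8*y^2 - y + 20*sqrt(2)*y - 4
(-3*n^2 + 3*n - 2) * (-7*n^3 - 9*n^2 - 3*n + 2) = 21*n^5 + 6*n^4 - 4*n^3 + 3*n^2 + 12*n - 4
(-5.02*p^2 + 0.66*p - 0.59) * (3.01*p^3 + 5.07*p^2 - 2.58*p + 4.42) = -15.1102*p^5 - 23.4648*p^4 + 14.5219*p^3 - 26.8825*p^2 + 4.4394*p - 2.6078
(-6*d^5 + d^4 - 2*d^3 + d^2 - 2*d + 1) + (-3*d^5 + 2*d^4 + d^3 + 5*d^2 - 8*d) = -9*d^5 + 3*d^4 - d^3 + 6*d^2 - 10*d + 1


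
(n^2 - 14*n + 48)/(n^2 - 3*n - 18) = (n - 8)/(n + 3)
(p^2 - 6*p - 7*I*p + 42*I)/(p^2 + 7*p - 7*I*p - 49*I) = (p - 6)/(p + 7)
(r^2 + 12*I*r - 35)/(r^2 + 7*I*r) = (r + 5*I)/r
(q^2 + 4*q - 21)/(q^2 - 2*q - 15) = (-q^2 - 4*q + 21)/(-q^2 + 2*q + 15)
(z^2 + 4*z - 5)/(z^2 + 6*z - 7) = (z + 5)/(z + 7)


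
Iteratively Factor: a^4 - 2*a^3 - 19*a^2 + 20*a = (a - 1)*(a^3 - a^2 - 20*a) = a*(a - 1)*(a^2 - a - 20) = a*(a - 1)*(a + 4)*(a - 5)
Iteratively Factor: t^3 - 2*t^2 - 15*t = (t - 5)*(t^2 + 3*t) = t*(t - 5)*(t + 3)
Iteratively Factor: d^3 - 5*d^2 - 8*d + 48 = (d - 4)*(d^2 - d - 12) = (d - 4)^2*(d + 3)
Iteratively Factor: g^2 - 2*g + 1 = (g - 1)*(g - 1)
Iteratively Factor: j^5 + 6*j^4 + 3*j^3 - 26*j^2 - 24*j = (j + 3)*(j^4 + 3*j^3 - 6*j^2 - 8*j) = (j + 1)*(j + 3)*(j^3 + 2*j^2 - 8*j) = (j + 1)*(j + 3)*(j + 4)*(j^2 - 2*j) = j*(j + 1)*(j + 3)*(j + 4)*(j - 2)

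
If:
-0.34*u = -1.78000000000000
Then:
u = 5.24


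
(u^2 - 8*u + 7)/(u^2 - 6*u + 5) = (u - 7)/(u - 5)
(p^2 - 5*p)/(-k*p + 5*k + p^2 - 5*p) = p/(-k + p)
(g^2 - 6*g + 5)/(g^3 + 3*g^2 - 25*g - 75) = (g - 1)/(g^2 + 8*g + 15)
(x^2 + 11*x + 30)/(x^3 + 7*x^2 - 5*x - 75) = (x + 6)/(x^2 + 2*x - 15)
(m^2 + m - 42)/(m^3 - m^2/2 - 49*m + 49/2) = 2*(m - 6)/(2*m^2 - 15*m + 7)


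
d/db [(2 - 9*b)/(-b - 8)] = 74/(b + 8)^2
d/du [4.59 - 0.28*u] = -0.280000000000000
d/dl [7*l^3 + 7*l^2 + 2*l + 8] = 21*l^2 + 14*l + 2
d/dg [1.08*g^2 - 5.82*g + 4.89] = 2.16*g - 5.82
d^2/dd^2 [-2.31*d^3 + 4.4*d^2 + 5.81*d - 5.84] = 8.8 - 13.86*d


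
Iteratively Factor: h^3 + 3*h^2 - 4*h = (h - 1)*(h^2 + 4*h) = (h - 1)*(h + 4)*(h)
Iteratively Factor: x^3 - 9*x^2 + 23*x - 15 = (x - 1)*(x^2 - 8*x + 15) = (x - 3)*(x - 1)*(x - 5)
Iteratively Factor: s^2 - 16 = (s + 4)*(s - 4)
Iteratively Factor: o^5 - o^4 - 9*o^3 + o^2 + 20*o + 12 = (o - 3)*(o^4 + 2*o^3 - 3*o^2 - 8*o - 4) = (o - 3)*(o + 1)*(o^3 + o^2 - 4*o - 4) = (o - 3)*(o + 1)*(o + 2)*(o^2 - o - 2) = (o - 3)*(o + 1)^2*(o + 2)*(o - 2)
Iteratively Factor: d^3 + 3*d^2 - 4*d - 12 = (d - 2)*(d^2 + 5*d + 6) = (d - 2)*(d + 3)*(d + 2)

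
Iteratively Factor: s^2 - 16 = (s - 4)*(s + 4)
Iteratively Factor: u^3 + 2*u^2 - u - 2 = (u + 1)*(u^2 + u - 2) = (u + 1)*(u + 2)*(u - 1)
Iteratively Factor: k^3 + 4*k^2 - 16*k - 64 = (k - 4)*(k^2 + 8*k + 16) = (k - 4)*(k + 4)*(k + 4)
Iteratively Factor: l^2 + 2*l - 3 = (l + 3)*(l - 1)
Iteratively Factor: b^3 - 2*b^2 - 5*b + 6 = (b - 3)*(b^2 + b - 2) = (b - 3)*(b - 1)*(b + 2)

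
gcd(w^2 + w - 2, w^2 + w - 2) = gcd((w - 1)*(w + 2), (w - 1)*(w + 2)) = w^2 + w - 2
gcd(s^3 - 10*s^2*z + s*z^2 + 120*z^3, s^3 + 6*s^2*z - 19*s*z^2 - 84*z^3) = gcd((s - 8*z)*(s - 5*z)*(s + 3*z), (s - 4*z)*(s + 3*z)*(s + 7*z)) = s + 3*z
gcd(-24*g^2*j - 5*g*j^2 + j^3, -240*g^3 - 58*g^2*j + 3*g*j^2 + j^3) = 8*g - j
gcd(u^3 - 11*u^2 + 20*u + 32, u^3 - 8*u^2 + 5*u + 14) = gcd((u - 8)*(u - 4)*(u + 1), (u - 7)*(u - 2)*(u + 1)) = u + 1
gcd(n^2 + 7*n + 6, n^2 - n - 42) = n + 6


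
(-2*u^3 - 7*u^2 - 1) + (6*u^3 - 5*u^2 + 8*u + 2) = 4*u^3 - 12*u^2 + 8*u + 1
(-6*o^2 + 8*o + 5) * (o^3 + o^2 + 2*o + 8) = -6*o^5 + 2*o^4 + o^3 - 27*o^2 + 74*o + 40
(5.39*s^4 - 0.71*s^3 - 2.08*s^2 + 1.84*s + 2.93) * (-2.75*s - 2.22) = -14.8225*s^5 - 10.0133*s^4 + 7.2962*s^3 - 0.4424*s^2 - 12.1423*s - 6.5046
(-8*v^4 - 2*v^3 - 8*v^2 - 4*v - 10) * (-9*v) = 72*v^5 + 18*v^4 + 72*v^3 + 36*v^2 + 90*v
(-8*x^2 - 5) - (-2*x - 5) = -8*x^2 + 2*x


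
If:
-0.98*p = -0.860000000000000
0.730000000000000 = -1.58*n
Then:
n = -0.46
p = 0.88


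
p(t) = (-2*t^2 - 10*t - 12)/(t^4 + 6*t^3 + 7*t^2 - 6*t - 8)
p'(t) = (-4*t - 10)/(t^4 + 6*t^3 + 7*t^2 - 6*t - 8) + (-2*t^2 - 10*t - 12)*(-4*t^3 - 18*t^2 - 14*t + 6)/(t^4 + 6*t^3 + 7*t^2 - 6*t - 8)^2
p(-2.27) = -0.20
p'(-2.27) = -0.38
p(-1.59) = -0.77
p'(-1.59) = -1.82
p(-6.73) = -0.06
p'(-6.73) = -0.02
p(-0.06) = 1.50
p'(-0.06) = -0.05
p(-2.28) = -0.20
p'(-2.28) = -0.38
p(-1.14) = -4.34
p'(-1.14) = -33.86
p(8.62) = -0.03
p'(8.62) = 0.01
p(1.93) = -0.61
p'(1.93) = 0.84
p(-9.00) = -0.03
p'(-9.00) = -0.00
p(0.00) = 1.50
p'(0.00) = 0.12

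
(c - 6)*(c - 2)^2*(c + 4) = c^4 - 6*c^3 - 12*c^2 + 88*c - 96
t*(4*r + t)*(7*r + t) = 28*r^2*t + 11*r*t^2 + t^3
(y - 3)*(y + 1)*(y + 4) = y^3 + 2*y^2 - 11*y - 12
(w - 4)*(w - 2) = w^2 - 6*w + 8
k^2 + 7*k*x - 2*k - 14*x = (k - 2)*(k + 7*x)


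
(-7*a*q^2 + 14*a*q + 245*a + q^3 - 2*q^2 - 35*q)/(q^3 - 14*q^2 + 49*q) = (-7*a*q - 35*a + q^2 + 5*q)/(q*(q - 7))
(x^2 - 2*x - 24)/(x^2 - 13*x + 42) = (x + 4)/(x - 7)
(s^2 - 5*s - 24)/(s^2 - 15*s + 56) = (s + 3)/(s - 7)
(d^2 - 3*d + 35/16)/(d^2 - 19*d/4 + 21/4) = (d - 5/4)/(d - 3)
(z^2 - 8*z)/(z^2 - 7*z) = (z - 8)/(z - 7)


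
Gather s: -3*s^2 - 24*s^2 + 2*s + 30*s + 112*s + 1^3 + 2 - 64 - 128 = -27*s^2 + 144*s - 189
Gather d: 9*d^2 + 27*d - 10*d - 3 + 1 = 9*d^2 + 17*d - 2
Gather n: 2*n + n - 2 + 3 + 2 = 3*n + 3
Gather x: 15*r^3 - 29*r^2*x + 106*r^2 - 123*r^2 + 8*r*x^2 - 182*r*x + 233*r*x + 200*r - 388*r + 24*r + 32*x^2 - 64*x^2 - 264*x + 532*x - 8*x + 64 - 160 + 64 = 15*r^3 - 17*r^2 - 164*r + x^2*(8*r - 32) + x*(-29*r^2 + 51*r + 260) - 32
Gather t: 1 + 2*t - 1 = 2*t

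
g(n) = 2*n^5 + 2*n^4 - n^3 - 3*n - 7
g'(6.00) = 14577.00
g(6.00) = 17903.00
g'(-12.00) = 193101.00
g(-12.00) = -454435.00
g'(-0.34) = -3.53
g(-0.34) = -5.92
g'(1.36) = 45.79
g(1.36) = 2.55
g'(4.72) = 5734.67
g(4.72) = 5551.67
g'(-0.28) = -3.35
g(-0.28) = -6.13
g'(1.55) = 77.30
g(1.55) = 14.06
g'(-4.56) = 3499.81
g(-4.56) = -2977.00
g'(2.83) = 795.72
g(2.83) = 453.18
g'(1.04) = 14.45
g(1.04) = -6.47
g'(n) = 10*n^4 + 8*n^3 - 3*n^2 - 3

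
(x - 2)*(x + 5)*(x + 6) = x^3 + 9*x^2 + 8*x - 60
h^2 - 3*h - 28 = (h - 7)*(h + 4)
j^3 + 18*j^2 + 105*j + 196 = (j + 4)*(j + 7)^2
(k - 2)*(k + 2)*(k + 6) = k^3 + 6*k^2 - 4*k - 24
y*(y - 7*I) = y^2 - 7*I*y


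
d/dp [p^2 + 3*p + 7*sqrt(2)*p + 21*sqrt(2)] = 2*p + 3 + 7*sqrt(2)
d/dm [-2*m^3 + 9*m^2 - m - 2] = -6*m^2 + 18*m - 1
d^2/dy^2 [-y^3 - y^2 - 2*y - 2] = -6*y - 2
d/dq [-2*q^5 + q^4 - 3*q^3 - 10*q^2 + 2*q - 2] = -10*q^4 + 4*q^3 - 9*q^2 - 20*q + 2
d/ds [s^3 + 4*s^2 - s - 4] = 3*s^2 + 8*s - 1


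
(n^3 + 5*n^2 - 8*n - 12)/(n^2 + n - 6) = (n^2 + 7*n + 6)/(n + 3)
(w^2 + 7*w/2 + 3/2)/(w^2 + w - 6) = (w + 1/2)/(w - 2)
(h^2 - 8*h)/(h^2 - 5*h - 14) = h*(8 - h)/(-h^2 + 5*h + 14)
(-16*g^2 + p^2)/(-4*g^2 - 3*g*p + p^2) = (4*g + p)/(g + p)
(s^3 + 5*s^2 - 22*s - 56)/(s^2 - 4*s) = s + 9 + 14/s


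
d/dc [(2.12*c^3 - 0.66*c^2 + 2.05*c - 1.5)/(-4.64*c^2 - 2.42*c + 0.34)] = (-9.8368*c^4 - 10.2608*c^3 + 13.2716*c^2 - 14.3688*c - 2.933)/(21.5296*c^4 + 22.4576*c^3 + 2.7012*c^2 - 1.6456*c + 0.1156)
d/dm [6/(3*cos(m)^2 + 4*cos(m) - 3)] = 12*(3*cos(m) + 2)*sin(m)/(-3*sin(m)^2 + 4*cos(m))^2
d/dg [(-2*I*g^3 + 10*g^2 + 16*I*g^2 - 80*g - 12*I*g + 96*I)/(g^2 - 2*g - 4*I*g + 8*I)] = (-2*I*g^4 + g^3*(-16 + 8*I) + g^2*(172 - 60*I) + g*(-256 - 32*I) - 288 - 448*I)/(g^4 + g^3*(-4 - 8*I) + g^2*(-12 + 32*I) + g*(64 - 32*I) - 64)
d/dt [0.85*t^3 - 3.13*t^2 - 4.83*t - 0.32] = 2.55*t^2 - 6.26*t - 4.83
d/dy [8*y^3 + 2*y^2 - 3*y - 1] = 24*y^2 + 4*y - 3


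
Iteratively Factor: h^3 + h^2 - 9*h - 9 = (h + 3)*(h^2 - 2*h - 3) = (h - 3)*(h + 3)*(h + 1)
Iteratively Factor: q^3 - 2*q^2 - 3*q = (q - 3)*(q^2 + q) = (q - 3)*(q + 1)*(q)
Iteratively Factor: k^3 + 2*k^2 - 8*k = (k - 2)*(k^2 + 4*k) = (k - 2)*(k + 4)*(k)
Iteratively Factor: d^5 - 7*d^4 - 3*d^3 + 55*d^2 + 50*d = (d)*(d^4 - 7*d^3 - 3*d^2 + 55*d + 50) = d*(d + 1)*(d^3 - 8*d^2 + 5*d + 50) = d*(d + 1)*(d + 2)*(d^2 - 10*d + 25) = d*(d - 5)*(d + 1)*(d + 2)*(d - 5)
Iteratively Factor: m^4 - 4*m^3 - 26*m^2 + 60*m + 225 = (m - 5)*(m^3 + m^2 - 21*m - 45) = (m - 5)*(m + 3)*(m^2 - 2*m - 15) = (m - 5)*(m + 3)^2*(m - 5)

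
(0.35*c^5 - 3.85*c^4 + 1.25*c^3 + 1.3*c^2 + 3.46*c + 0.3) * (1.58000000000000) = 0.553*c^5 - 6.083*c^4 + 1.975*c^3 + 2.054*c^2 + 5.4668*c + 0.474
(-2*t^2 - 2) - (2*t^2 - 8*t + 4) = -4*t^2 + 8*t - 6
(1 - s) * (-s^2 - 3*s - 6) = s^3 + 2*s^2 + 3*s - 6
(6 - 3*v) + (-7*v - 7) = -10*v - 1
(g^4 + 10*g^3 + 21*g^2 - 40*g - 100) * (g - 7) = g^5 + 3*g^4 - 49*g^3 - 187*g^2 + 180*g + 700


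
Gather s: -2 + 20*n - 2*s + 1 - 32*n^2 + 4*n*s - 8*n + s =-32*n^2 + 12*n + s*(4*n - 1) - 1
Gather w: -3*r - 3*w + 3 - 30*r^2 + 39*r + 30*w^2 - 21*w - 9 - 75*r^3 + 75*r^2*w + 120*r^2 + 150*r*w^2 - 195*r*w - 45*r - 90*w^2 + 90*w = -75*r^3 + 90*r^2 - 9*r + w^2*(150*r - 60) + w*(75*r^2 - 195*r + 66) - 6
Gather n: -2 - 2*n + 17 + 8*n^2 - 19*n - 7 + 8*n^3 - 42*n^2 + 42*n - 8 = 8*n^3 - 34*n^2 + 21*n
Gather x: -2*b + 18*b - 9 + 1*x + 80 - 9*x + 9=16*b - 8*x + 80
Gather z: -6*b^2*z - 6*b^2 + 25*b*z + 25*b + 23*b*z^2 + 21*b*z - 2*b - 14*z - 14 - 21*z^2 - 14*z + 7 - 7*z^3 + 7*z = -6*b^2 + 23*b - 7*z^3 + z^2*(23*b - 21) + z*(-6*b^2 + 46*b - 21) - 7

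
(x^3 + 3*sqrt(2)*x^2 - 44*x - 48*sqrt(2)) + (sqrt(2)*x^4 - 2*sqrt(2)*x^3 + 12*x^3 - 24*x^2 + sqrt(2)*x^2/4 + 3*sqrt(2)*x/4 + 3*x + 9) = sqrt(2)*x^4 - 2*sqrt(2)*x^3 + 13*x^3 - 24*x^2 + 13*sqrt(2)*x^2/4 - 41*x + 3*sqrt(2)*x/4 - 48*sqrt(2) + 9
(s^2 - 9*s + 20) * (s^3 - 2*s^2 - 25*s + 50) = s^5 - 11*s^4 + 13*s^3 + 235*s^2 - 950*s + 1000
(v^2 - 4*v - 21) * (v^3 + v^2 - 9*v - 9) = v^5 - 3*v^4 - 34*v^3 + 6*v^2 + 225*v + 189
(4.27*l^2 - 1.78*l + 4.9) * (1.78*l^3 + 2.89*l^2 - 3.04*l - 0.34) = 7.6006*l^5 + 9.1719*l^4 - 9.403*l^3 + 18.1204*l^2 - 14.2908*l - 1.666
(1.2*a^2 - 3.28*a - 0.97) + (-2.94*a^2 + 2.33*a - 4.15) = -1.74*a^2 - 0.95*a - 5.12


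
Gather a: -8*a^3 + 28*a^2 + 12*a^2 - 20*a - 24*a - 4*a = -8*a^3 + 40*a^2 - 48*a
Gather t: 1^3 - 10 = -9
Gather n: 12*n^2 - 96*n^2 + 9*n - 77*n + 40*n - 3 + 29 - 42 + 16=-84*n^2 - 28*n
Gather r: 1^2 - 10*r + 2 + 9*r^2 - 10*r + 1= 9*r^2 - 20*r + 4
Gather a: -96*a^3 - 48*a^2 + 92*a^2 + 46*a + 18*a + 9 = -96*a^3 + 44*a^2 + 64*a + 9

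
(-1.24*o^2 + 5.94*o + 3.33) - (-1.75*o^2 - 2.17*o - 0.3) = 0.51*o^2 + 8.11*o + 3.63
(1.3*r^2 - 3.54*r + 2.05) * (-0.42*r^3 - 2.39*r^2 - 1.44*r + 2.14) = -0.546*r^5 - 1.6202*r^4 + 5.7276*r^3 + 2.9801*r^2 - 10.5276*r + 4.387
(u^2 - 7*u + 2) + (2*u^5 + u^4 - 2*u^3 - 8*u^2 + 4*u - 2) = 2*u^5 + u^4 - 2*u^3 - 7*u^2 - 3*u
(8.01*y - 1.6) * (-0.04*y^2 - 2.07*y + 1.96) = -0.3204*y^3 - 16.5167*y^2 + 19.0116*y - 3.136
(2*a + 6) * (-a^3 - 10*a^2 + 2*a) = -2*a^4 - 26*a^3 - 56*a^2 + 12*a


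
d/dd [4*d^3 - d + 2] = 12*d^2 - 1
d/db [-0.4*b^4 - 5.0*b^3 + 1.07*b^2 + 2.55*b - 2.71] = -1.6*b^3 - 15.0*b^2 + 2.14*b + 2.55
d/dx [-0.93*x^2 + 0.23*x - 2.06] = 0.23 - 1.86*x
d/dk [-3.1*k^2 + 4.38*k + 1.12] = 4.38 - 6.2*k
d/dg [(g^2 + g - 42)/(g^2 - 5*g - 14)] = 2*(-3*g^2 + 28*g - 112)/(g^4 - 10*g^3 - 3*g^2 + 140*g + 196)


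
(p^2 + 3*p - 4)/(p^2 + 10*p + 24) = (p - 1)/(p + 6)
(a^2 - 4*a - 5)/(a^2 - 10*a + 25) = (a + 1)/(a - 5)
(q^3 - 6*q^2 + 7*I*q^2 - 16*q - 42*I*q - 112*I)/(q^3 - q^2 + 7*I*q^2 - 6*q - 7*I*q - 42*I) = (q - 8)/(q - 3)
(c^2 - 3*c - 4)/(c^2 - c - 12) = (c + 1)/(c + 3)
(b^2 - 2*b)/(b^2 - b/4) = 4*(b - 2)/(4*b - 1)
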